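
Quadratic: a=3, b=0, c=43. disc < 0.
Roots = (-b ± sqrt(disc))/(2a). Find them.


disc = 0^2 - 4*3*43 = 0 - 516 = -516
sqrt(|disc|) = sqrt(516) = 22.7156
Real part = 0/(2*3) = 0
Imag part = 22.7156/(2*3) = 3.7859

0 ± 3.7859i


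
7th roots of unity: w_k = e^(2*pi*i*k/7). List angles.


The 7th roots of unity are cis(360k/7°) for k=0..6
Angle step = 360/7 = 51.4286°
Primitive root: cis(51.4286°)
Primitive root = 0.6235 + 0.7818i

7 roots at angles: 0°, 51.4286°, 102.8571°, 154.2857°, 205.7143°, 257.1429°, 308.5714°


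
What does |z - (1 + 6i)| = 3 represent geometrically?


|z - z0| = r is a circle with center z0 and radius r.
Center = (1, 6), radius = 3

Circle with center (1, 6) and radius 3


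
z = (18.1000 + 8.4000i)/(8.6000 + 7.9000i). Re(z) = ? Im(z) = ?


Multiply by conjugate: (18.1000 + 8.4000i)(8.6000 - 7.9000i) / (8.6^2 + 7.9^2)
Numerator real = 18.1*8.6 + 8.4*7.9 = 222.02
Numerator imag = 8.4*8.6 - 18.1*7.9 = -70.75
Denominator = 136.37
Re(z) = 222.02/136.37 = 1.6281
Im(z) = -70.75/136.37 = -0.5188

Re(z) = 1.6281, Im(z) = -0.5188


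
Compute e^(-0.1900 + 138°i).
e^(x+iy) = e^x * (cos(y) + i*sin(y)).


e^-0.1900 = 0.8270
cos(138°) = -0.74314
sin(138°) = 0.6691
Real = 0.8270*(-0.74314) = -0.6146
Imag = 0.8270*0.6691 = 0.5533

-0.6146 + 0.5533i


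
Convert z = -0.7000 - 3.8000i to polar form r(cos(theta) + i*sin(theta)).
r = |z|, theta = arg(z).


r = sqrt(0.49+14.44) = sqrt(14.93) = 3.8639
theta = atan2(-3.8, -0.7) = -100.4375 degrees

r = 3.8639, theta = -100.4375 degrees


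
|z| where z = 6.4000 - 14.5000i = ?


|z| = sqrt(6.4^2 + (-14.5)^2) = sqrt(40.96 + 210.25) = sqrt(251.21) = 15.8496

|z| = 15.8496


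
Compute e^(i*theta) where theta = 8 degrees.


cos(8°) = 0.9903
sin(8°) = 0.1392

e^(i*8°) = 0.9903 + 0.1392i


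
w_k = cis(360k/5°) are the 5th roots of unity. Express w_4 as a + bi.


Angle = 360*4/5 = 288°
a = cos(288°) = 0.3090
b = sin(288°) = -0.9511

0.3090 - 0.9511i


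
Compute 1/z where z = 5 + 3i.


|z|^2 = 25+9 = 34
1/z = (5 - 3i)/34

1/z = 0.1471 - 0.0882i


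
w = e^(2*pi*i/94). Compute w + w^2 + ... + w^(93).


With w = e^(2*pi*i/94), all 94 of the 94th roots of unity w^0 = 1, w, ..., w^(93) sum to 0: 1 + w + ... + w^(93) = (1 - w^94)/(1 - w) = 0 since w^94 = 1, w ≠ 1.
Removing the root 1: w + w^2 + ... + w^(93) = 0 - 1 = -1

Sum = -1


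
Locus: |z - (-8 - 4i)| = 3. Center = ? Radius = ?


|z - z0| = r is a circle with center z0 and radius r.
Center = (-8, -4), radius = 3

Circle with center (-8, -4) and radius 3


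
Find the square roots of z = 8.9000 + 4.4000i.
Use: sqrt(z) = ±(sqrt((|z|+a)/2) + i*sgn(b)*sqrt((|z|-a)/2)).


|z| = sqrt(79.21+19.36) = 9.9282
sqrt((|z|+a)/2) = sqrt((9.9282+8.9)/2) = sqrt(9.4141) = 3.0682
sqrt((|z|-a)/2) = sqrt((9.9282-8.9)/2) = sqrt(0.5141) = 0.7170

±(3.0682 + 0.7170i) i.e. 3.0682 + 0.7170i and -3.0682 - 0.7170i


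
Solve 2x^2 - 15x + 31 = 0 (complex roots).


disc = (-15)^2 - 4*2*31 = 225 - 248 = -23
sqrt(|disc|) = sqrt(23) = 4.7958
Real part = 15/(2*2) = 3.7500
Imag part = 4.7958/(2*2) = 1.1990

3.7500 ± 1.1990i


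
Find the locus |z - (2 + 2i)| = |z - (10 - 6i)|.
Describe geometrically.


Equal distances means the locus is the perpendicular bisector of z1 and z2.
Midpoint = ((2+10)/2, (2+(-6))/2) = (6.0000, -2.0000)

Perpendicular bisector through (6.0000, -2.0000)


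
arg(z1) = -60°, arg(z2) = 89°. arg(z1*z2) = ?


arg(z1*z2) = -60° + 89° = 29°
Normalized to (-180°, 180°]: 29°

29°


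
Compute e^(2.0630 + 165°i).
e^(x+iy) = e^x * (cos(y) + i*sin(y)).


e^2.0630 = 7.8695
cos(165°) = -0.96593
sin(165°) = 0.25882
Real = 7.8695*(-0.96593) = -7.6014
Imag = 7.8695*0.25882 = 2.0368

-7.6014 + 2.0368i


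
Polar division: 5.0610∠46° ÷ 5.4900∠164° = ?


r = 5.0610 / 5.4900 = 0.9219
theta = 46° - 164° = -118° = 242° (mod 360)

0.9219 cis(242°)


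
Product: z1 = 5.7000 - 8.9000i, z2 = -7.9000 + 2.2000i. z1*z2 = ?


Real = 5.7*(-7.9) - (-8.9)*2.2 = -45.03 - (-19.58) = -25.45
Imag = 5.7*2.2 - (7.9)*(-8.9) = 12.54 + 70.31 = 82.85

-25.4500 + 82.8500i


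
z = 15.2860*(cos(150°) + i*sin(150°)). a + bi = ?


a = 15.2860*cos(150°) = 15.2860*(-0.86603) = -13.2381
b = 15.2860*sin(150°) = 15.2860*0.5 = 7.6430

-13.2381 + 7.6430i


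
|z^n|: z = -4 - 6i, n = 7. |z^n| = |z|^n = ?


|z| = sqrt(16+36) = sqrt(52) = 7.2111
|z^7| = |z|^7 = (sqrt(52))^7 = 52^3 * sqrt(52) = 140608*sqrt(52)

|z^7| = 140608*sqrt(52) ≈ 1013938.7075


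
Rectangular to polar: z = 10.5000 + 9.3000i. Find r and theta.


r = sqrt(110.25+86.49) = sqrt(196.74) = 14.0264
theta = atan2(9.3, 10.5) = 41.5318 degrees

r = 14.0264, theta = 41.5318 degrees


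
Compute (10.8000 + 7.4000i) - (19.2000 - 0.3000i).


Real: 10.8 - 19.2 = -8.4
Imag: 7.4 + 0.3 = 7.7

-8.4000 + 7.7000i


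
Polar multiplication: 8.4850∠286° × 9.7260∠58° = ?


r = 8.4850 * 9.7260 = 82.5251
theta = 286° + 58° = 344° = 344° (mod 360)

82.5251 cis(344°)


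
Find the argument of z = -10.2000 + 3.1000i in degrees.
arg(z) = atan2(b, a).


Re = -10.2, Im = 3.1
arg = atan2(3.1, -10.2) = 163.0948 degrees

arg(z) = 163.0948 degrees


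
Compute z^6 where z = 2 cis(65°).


r^6 = 2^6 = 64
n*theta = 6*65° = 390° = 30° (mod 360)
a = 64*cos(30°) = 55.4256
b = 64*sin(30°) = 32.0000

64 cis(30°) = 55.4256 + 32.0000i


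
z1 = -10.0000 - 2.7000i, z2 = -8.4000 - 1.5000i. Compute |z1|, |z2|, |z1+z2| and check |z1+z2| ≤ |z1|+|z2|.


|z1| = sqrt((-10)^2 + (-2.7)^2) = sqrt(107.29) = 10.3581
|z2| = sqrt((-8.4)^2 + (-1.5)^2) = sqrt(72.81) = 8.5329
z1+z2 = -18.4000 - 4.2000i
|z1+z2| = sqrt(356.2) = 18.8733
|z1|+|z2| = 10.3581 + 8.5329 = 18.8910

|z1+z2| = 18.8733 ≤ |z1|+|z2| = 18.8910 (verified)


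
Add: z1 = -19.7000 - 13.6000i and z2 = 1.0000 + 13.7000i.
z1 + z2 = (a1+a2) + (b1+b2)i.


Real: -19.7 + 1 = -18.7
Imag: -13.6 + 13.7 = 0.1

-18.7000 + 0.1000i


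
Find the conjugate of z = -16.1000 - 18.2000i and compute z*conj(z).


z_bar = -16.1000 + 18.2000i
z*z_bar = (-16.1)^2 + (-18.2)^2 = 259.21 + 331.24 = 590.45

z_bar = -16.1000 + 18.2000i, z*z_bar = 590.45


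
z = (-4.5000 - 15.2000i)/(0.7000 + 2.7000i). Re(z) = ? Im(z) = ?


Multiply by conjugate: (-4.5000 - 15.2000i)(0.7000 - 2.7000i) / (0.7^2 + 2.7^2)
Numerator real = -4.5*0.7 - (15.2)*2.7 = -44.19
Numerator imag = -15.2*0.7 - (-4.5)*2.7 = 1.51
Denominator = 7.78
Re(z) = -44.19/7.78 = -5.6799
Im(z) = 1.51/7.78 = 0.1941

Re(z) = -5.6799, Im(z) = 0.1941


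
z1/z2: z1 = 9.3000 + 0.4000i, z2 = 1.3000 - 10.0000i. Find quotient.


Conjugate of z2 = 1.3000 + 10.0000i
Numerator: (9.3000 + 0.4000i)(1.3000 + 10.0000i) = 8.0900 + 93.5200i
Denominator: 1.3^2 + (-10)^2 = 101.69
Result = (8.0900 + 93.5200i)/101.69

0.0796 + 0.9197i


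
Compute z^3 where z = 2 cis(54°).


r^3 = 2^3 = 8
n*theta = 3*54° = 162° = 162° (mod 360)
a = 8*cos(162°) = -7.6085
b = 8*sin(162°) = 2.4721

8 cis(162°) = -7.6085 + 2.4721i


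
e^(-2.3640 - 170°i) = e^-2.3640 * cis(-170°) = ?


e^-2.3640 = 0.0940
cos(-170°) = -0.9848
sin(-170°) = -0.1736
Real = 0.0940*(-0.9848) = -0.0926
Imag = 0.0940*(-0.1736) = -0.0163

-0.0926 - 0.0163i


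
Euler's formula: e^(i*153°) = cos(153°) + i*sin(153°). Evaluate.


cos(153°) = -0.8910
sin(153°) = 0.4540

e^(i*153°) = -0.8910 + 0.4540i


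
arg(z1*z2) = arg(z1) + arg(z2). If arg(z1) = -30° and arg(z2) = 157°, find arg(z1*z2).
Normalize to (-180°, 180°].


arg(z1*z2) = -30° + 157° = 127°
Normalized to (-180°, 180°]: 127°

127°


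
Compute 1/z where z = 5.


|z|^2 = 25+0 = 25
1/z = (5 - 0i)/25

1/z = 0.2000 + 0i


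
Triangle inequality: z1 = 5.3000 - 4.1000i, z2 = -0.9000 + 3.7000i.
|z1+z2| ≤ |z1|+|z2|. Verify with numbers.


|z1| = sqrt(5.3^2 + (-4.1)^2) = sqrt(44.9) = 6.7007
|z2| = sqrt((-0.9)^2 + 3.7^2) = sqrt(14.5) = 3.8079
z1+z2 = 4.4000 - 0.4000i
|z1+z2| = sqrt(19.52) = 4.4181
|z1|+|z2| = 6.7007 + 3.8079 = 10.5086

|z1+z2| = 4.4181 ≤ |z1|+|z2| = 10.5086 (verified)


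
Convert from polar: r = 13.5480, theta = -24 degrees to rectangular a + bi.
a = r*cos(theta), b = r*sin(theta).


a = 13.5480*cos(-24°) = 13.5480*0.913545 = 12.3767
b = 13.5480*sin(-24°) = 13.5480*(-0.40674) = -5.5105

12.3767 - 5.5105i


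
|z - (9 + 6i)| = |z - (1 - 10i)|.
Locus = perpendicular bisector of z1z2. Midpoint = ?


Equal distances means the locus is the perpendicular bisector of z1 and z2.
Midpoint = ((9+1)/2, (6+(-10))/2) = (5.0000, -2.0000)

Perpendicular bisector through (5.0000, -2.0000)


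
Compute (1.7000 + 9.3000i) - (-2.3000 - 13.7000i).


Real: 1.7 + 2.3 = 4
Imag: 9.3 + 13.7 = 23

4.0000 + 23.0000i


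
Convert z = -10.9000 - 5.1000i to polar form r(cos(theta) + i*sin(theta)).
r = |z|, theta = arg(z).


r = sqrt(118.81+26.01) = sqrt(144.82) = 12.0341
theta = atan2(-5.1, -10.9) = -154.9256 degrees

r = 12.0341, theta = -154.9256 degrees


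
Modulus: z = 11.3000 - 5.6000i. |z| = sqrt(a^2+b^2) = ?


|z| = sqrt(11.3^2 + (-5.6)^2) = sqrt(127.69 + 31.36) = sqrt(159.05) = 12.6115

|z| = 12.6115


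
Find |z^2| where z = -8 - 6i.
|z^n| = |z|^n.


|z| = sqrt(64+36) = sqrt(100) = 10
|z^2| = |z|^2 = 10^2 = 100

|z^2| = 100


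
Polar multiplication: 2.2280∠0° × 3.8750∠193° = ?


r = 2.2280 * 3.8750 = 8.6335
theta = 0° + 193° = 193° = 193° (mod 360)

8.6335 cis(193°)


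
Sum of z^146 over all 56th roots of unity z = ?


The roots are w_k = w^k with w = e^(2*pi*i/56), and (w^k)^146 = (w^146)^k.
So S = 1 + u + u^2 + ... + u^(55) with u = w^146.
146 = 2*56 + 34, so 146 is not a multiple of 56: u = (w^56)^2 * w^34 = w^34 ≠ 1 (w is a primitive 56th root), while u^56 = (w^56)^146 = 1.
Geometric series: S = (1 - u^56)/(1 - u) = (1 - 1)/(1 - u) = 0

S = 0


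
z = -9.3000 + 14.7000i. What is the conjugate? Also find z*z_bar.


z_bar = -9.3000 - 14.7000i
z*z_bar = (-9.3)^2 + 14.7^2 = 86.49 + 216.09 = 302.58

z_bar = -9.3000 - 14.7000i, z*z_bar = 302.58


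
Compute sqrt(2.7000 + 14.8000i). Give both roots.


|z| = sqrt(7.29+219.04) = 15.0443
sqrt((|z|+a)/2) = sqrt((15.0443+2.7)/2) = sqrt(8.8721) = 2.9786
sqrt((|z|-a)/2) = sqrt((15.0443-2.7)/2) = sqrt(6.1721) = 2.4844

±(2.9786 + 2.4844i) i.e. 2.9786 + 2.4844i and -2.9786 - 2.4844i


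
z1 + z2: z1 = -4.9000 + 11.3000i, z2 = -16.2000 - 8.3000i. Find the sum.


Real: -4.9 - 16.2 = -21.1
Imag: 11.3 - 8.3 = 3

-21.1000 + 3.0000i


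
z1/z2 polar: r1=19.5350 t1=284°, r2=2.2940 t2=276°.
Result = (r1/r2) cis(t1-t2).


r = 19.5350 / 2.2940 = 8.5157
theta = 284° - 276° = 8° = 8° (mod 360)

8.5157 cis(8°)


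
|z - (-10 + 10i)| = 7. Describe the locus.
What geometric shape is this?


|z - z0| = r is a circle with center z0 and radius r.
Center = (-10, 10), radius = 7

Circle with center (-10, 10) and radius 7


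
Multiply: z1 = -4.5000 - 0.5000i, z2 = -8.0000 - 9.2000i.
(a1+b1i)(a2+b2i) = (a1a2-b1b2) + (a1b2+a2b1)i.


Real = -4.5*(-8) - (-0.5)*(-9.2) = 36 - 4.6 = 31.4
Imag = -4.5*(-9.2) - (8)*(-0.5) = 41.4 + 4 = 45.4

31.4000 + 45.4000i


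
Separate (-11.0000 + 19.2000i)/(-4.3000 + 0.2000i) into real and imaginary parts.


Multiply by conjugate: (-11.0000 + 19.2000i)(-4.3000 - 0.2000i) / ((-4.3)^2 + 0.2^2)
Numerator real = -11*(-4.3) + 19.2*0.2 = 51.14
Numerator imag = 19.2*(-4.3) - (-11)*0.2 = -80.36
Denominator = 18.53
Re(z) = 51.14/18.53 = 2.7598
Im(z) = -80.36/18.53 = -4.3368

Re(z) = 2.7598, Im(z) = -4.3368


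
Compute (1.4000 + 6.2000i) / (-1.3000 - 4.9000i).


Conjugate of z2 = -1.3000 + 4.9000i
Numerator: (1.4000 + 6.2000i)(-1.3000 + 4.9000i) = -32.2000 - 1.2000i
Denominator: (-1.3)^2 + (-4.9)^2 = 25.7
Result = (-32.2000 - 1.2000i)/25.7

-1.2529 - 0.0467i


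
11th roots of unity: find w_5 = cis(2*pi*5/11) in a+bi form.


Angle = 360*5/11 = 163.6364°
a = cos(163.6364°) = -0.9595
b = sin(163.6364°) = 0.2817

-0.9595 + 0.2817i


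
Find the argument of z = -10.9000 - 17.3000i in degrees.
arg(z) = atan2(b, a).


Re = -10.9, Im = -17.3
arg = atan2(-17.3, -10.9) = -122.2133 degrees

arg(z) = -122.2133 degrees


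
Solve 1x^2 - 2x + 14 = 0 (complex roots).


disc = (-2)^2 - 4*1*14 = 4 - 56 = -52
sqrt(|disc|) = sqrt(52) = 7.2111
Real part = 2/(2*1) = 1.0000
Imag part = 7.2111/(2*1) = 3.6056

1.0000 ± 3.6056i


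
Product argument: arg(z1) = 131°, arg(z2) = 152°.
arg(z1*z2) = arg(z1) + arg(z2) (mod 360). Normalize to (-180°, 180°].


arg(z1*z2) = 131° + 152° = 283°
Normalized to (-180°, 180°]: -77°

-77°


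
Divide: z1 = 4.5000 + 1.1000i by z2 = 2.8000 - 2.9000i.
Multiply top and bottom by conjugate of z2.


Conjugate of z2 = 2.8000 + 2.9000i
Numerator: (4.5000 + 1.1000i)(2.8000 + 2.9000i) = 9.4100 + 16.1300i
Denominator: 2.8^2 + (-2.9)^2 = 16.25
Result = (9.4100 + 16.1300i)/16.25

0.5791 + 0.9926i


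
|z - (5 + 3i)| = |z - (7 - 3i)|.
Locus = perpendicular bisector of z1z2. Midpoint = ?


Equal distances means the locus is the perpendicular bisector of z1 and z2.
Midpoint = ((5+7)/2, (3+(-3))/2) = (6.0000, 0)

Perpendicular bisector through (6.0000, 0)


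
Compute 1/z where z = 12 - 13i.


|z|^2 = 144+169 = 313
1/z = (12 + 13i)/313

1/z = 0.0383 + 0.0415i


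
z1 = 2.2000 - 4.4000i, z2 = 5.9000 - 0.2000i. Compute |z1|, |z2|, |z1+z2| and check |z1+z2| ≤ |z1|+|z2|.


|z1| = sqrt(2.2^2 + (-4.4)^2) = sqrt(24.2) = 4.9193
|z2| = sqrt(5.9^2 + (-0.2)^2) = sqrt(34.85) = 5.9034
z1+z2 = 8.1000 - 4.6000i
|z1+z2| = sqrt(86.77) = 9.3150
|z1|+|z2| = 4.9193 + 5.9034 = 10.8227

|z1+z2| = 9.3150 ≤ |z1|+|z2| = 10.8227 (verified)


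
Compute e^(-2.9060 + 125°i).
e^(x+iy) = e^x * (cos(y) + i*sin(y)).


e^-2.9060 = 0.0547
cos(125°) = -0.5736
sin(125°) = 0.8192
Real = 0.0547*(-0.5736) = -0.0314
Imag = 0.0547*0.8192 = 0.0448

-0.0314 + 0.0448i


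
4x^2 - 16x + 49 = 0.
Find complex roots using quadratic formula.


disc = (-16)^2 - 4*4*49 = 256 - 784 = -528
sqrt(|disc|) = sqrt(528) = 22.9783
Real part = 16/(2*4) = 2.0000
Imag part = 22.9783/(2*4) = 2.8723

2.0000 ± 2.8723i


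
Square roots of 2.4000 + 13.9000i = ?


|z| = sqrt(5.76+193.21) = 14.1057
sqrt((|z|+a)/2) = sqrt((14.1057+2.4)/2) = sqrt(8.2528) = 2.8728
sqrt((|z|-a)/2) = sqrt((14.1057-2.4)/2) = sqrt(5.8528) = 2.4193

±(2.8728 + 2.4193i) i.e. 2.8728 + 2.4193i and -2.8728 - 2.4193i


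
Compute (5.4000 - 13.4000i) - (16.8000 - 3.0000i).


Real: 5.4 - 16.8 = -11.4
Imag: -13.4 + 3 = -10.4

-11.4000 - 10.4000i


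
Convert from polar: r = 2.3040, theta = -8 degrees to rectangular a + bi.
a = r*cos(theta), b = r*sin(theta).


a = 2.3040*cos(-8°) = 2.3040*0.99027 = 2.2816
b = 2.3040*sin(-8°) = 2.3040*(-0.1392) = -0.3207

2.2816 - 0.3207i


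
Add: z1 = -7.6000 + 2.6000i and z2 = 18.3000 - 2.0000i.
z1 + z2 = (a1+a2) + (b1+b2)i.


Real: -7.6 + 18.3 = 10.7
Imag: 2.6 - 2 = 0.6

10.7000 + 0.6000i


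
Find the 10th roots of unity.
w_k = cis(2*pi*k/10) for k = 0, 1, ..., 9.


The 10th roots of unity are cis(360k/10°) for k=0..9
Angle step = 360/10 = 36°
Primitive root: cis(36°)
Primitive root = 0.8090 + 0.5878i

10 roots at angles: 0°, 36°, 72°, 108°, 144°, 180°, 216°, 252°, 288°, 324°


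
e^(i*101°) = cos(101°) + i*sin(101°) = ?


cos(101°) = -0.1908
sin(101°) = 0.9816

e^(i*101°) = -0.1908 + 0.9816i


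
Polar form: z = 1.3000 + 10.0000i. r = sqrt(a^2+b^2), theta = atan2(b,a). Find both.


r = sqrt(1.69+100) = sqrt(101.69) = 10.0841
theta = atan2(10, 1.3) = 82.5931 degrees

r = 10.0841, theta = 82.5931 degrees


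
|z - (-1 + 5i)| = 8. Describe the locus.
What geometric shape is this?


|z - z0| = r is a circle with center z0 and radius r.
Center = (-1, 5), radius = 8

Circle with center (-1, 5) and radius 8


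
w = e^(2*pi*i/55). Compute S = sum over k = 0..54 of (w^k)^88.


The roots are w_k = w^k with w = e^(2*pi*i/55), and (w^k)^88 = (w^88)^k.
So S = 1 + u + u^2 + ... + u^(54) with u = w^88.
88 = 1*55 + 33, so 88 is not a multiple of 55: u = (w^55)^1 * w^33 = w^33 ≠ 1 (w is a primitive 55th root), while u^55 = (w^55)^88 = 1.
Geometric series: S = (1 - u^55)/(1 - u) = (1 - 1)/(1 - u) = 0

S = 0


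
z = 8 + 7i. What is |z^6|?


|z| = sqrt(64+49) = sqrt(113) = 10.6301
|z^6| = |z|^6 = (sqrt(113))^6 = 113^3 = 1442897

|z^6| = 1442897


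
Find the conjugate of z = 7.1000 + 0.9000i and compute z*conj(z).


z_bar = 7.1000 - 0.9000i
z*z_bar = 7.1^2 + 0.9^2 = 50.41 + 0.81 = 51.22

z_bar = 7.1000 - 0.9000i, z*z_bar = 51.22


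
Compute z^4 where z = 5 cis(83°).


r^4 = 5^4 = 625
n*theta = 4*83° = 332° = 332° (mod 360)
a = 625*cos(332°) = 551.8422
b = 625*sin(332°) = -293.4197

625 cis(332°) = 551.8422 - 293.4197i


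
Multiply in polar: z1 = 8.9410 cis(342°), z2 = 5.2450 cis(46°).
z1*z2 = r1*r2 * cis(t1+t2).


r = 8.9410 * 5.2450 = 46.8955
theta = 342° + 46° = 388° = 28° (mod 360)

46.8955 cis(28°)


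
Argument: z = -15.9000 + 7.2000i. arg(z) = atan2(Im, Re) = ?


Re = -15.9, Im = 7.2
arg = atan2(7.2, -15.9) = 155.6375 degrees

arg(z) = 155.6375 degrees


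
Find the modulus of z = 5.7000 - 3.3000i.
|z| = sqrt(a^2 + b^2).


|z| = sqrt(5.7^2 + (-3.3)^2) = sqrt(32.49 + 10.89) = sqrt(43.38) = 6.5863

|z| = 6.5863


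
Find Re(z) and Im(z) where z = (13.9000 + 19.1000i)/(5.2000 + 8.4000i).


Multiply by conjugate: (13.9000 + 19.1000i)(5.2000 - 8.4000i) / (5.2^2 + 8.4^2)
Numerator real = 13.9*5.2 + 19.1*8.4 = 232.72
Numerator imag = 19.1*5.2 - 13.9*8.4 = -17.44
Denominator = 97.6
Re(z) = 232.72/97.6 = 2.3844
Im(z) = -17.44/97.6 = -0.1787

Re(z) = 2.3844, Im(z) = -0.1787


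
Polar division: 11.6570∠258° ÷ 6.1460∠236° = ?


r = 11.6570 / 6.1460 = 1.8967
theta = 258° - 236° = 22° = 22° (mod 360)

1.8967 cis(22°)


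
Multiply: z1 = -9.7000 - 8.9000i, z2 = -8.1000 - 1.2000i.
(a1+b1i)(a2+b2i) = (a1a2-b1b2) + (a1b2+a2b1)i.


Real = -9.7*(-8.1) - (-8.9)*(-1.2) = 78.57 - 10.68 = 67.89
Imag = -9.7*(-1.2) - (8.1)*(-8.9) = 11.64 + 72.09 = 83.73

67.8900 + 83.7300i


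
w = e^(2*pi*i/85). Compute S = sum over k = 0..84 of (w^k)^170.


The roots are w_k = w^k with w = e^(2*pi*i/85), and (w^k)^170 = (w^170)^k.
So S = 1 + u + u^2 + ... + u^(84) with u = w^170.
170 = 2*85 + 0, so 170 is a multiple of 85 and u = (w^85)^2 = 1.
Every one of the 85 terms equals 1: S = 85

S = 85


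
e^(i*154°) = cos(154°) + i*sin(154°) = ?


cos(154°) = -0.8988
sin(154°) = 0.4384

e^(i*154°) = -0.8988 + 0.4384i


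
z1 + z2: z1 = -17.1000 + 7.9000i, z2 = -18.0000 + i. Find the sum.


Real: -17.1 - 18 = -35.1
Imag: 7.9 + 1 = 8.9

-35.1000 + 8.9000i


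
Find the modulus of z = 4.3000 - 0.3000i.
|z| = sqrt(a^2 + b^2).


|z| = sqrt(4.3^2 + (-0.3)^2) = sqrt(18.49 + 0.09) = sqrt(18.58) = 4.3105

|z| = 4.3105


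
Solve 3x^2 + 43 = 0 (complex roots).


disc = 0^2 - 4*3*43 = 0 - 516 = -516
sqrt(|disc|) = sqrt(516) = 22.7156
Real part = 0/(2*3) = 0
Imag part = 22.7156/(2*3) = 3.7859

0 ± 3.7859i


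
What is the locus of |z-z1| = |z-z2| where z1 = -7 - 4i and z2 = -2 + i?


Equal distances means the locus is the perpendicular bisector of z1 and z2.
Midpoint = ((-7+(-2))/2, (-4+1)/2) = (-4.5000, -1.5000)

Perpendicular bisector through (-4.5000, -1.5000)


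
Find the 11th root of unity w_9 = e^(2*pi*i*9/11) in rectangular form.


Angle = 360*9/11 = 294.5455°
a = cos(294.5455°) = 0.4154
b = sin(294.5455°) = -0.9096

0.4154 - 0.9096i


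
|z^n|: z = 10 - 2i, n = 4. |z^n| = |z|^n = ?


|z| = sqrt(100+4) = sqrt(104) = 10.1980
|z^4| = |z|^4 = (sqrt(104))^4 = 104^2 = 10816

|z^4| = 10816


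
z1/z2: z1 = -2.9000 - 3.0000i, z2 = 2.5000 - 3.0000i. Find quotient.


Conjugate of z2 = 2.5000 + 3.0000i
Numerator: (-2.9000 - 3.0000i)(2.5000 + 3.0000i) = 1.7500 - 16.2000i
Denominator: 2.5^2 + (-3)^2 = 15.25
Result = (1.7500 - 16.2000i)/15.25

0.1148 - 1.0623i


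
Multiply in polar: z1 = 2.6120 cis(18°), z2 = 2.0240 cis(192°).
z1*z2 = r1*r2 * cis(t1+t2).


r = 2.6120 * 2.0240 = 5.2867
theta = 18° + 192° = 210° = 210° (mod 360)

5.2867 cis(210°)


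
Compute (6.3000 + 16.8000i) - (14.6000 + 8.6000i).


Real: 6.3 - 14.6 = -8.3
Imag: 16.8 - 8.6 = 8.2

-8.3000 + 8.2000i


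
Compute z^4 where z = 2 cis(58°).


r^4 = 2^4 = 16
n*theta = 4*58° = 232° = 232° (mod 360)
a = 16*cos(232°) = -9.8506
b = 16*sin(232°) = -12.6082

16 cis(232°) = -9.8506 - 12.6082i


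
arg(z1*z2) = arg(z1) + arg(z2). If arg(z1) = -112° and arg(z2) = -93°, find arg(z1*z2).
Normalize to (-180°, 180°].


arg(z1*z2) = -112° - 93° = -205°
Normalized to (-180°, 180°]: 155°

155°


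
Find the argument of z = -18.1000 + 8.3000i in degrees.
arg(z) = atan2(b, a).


Re = -18.1, Im = 8.3
arg = atan2(8.3, -18.1) = 155.3655 degrees

arg(z) = 155.3655 degrees


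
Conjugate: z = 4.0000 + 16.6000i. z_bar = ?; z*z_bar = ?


z_bar = 4.0000 - 16.6000i
z*z_bar = 4^2 + 16.6^2 = 16 + 275.56 = 291.56

z_bar = 4.0000 - 16.6000i, z*z_bar = 291.56


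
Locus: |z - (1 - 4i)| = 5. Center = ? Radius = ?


|z - z0| = r is a circle with center z0 and radius r.
Center = (1, -4), radius = 5

Circle with center (1, -4) and radius 5


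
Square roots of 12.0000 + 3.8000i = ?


|z| = sqrt(144+14.44) = 12.5873
sqrt((|z|+a)/2) = sqrt((12.5873+12)/2) = sqrt(12.2936) = 3.5062
sqrt((|z|-a)/2) = sqrt((12.5873-12)/2) = sqrt(0.2936) = 0.5419

±(3.5062 + 0.5419i) i.e. 3.5062 + 0.5419i and -3.5062 - 0.5419i


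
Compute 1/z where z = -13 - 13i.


|z|^2 = 169+169 = 338
1/z = (-13 + 13i)/338

1/z = -0.0385 + 0.0385i


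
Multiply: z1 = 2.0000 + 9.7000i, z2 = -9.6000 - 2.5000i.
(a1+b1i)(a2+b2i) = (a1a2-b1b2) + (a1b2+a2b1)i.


Real = 2*(-9.6) - 9.7*(-2.5) = -19.2 - (-24.25) = 5.05
Imag = 2*(-2.5) - (9.6)*9.7 = -5 - (93.12) = -98.12

5.0500 - 98.1200i


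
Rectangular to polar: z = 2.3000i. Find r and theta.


r = sqrt(0+5.29) = sqrt(5.29) = 2.3000
theta = atan2(2.3, 0) = 90.0000 degrees

r = 2.3000, theta = 90.0000 degrees


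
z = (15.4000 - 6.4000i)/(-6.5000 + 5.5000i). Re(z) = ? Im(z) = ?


Multiply by conjugate: (15.4000 - 6.4000i)(-6.5000 - 5.5000i) / ((-6.5)^2 + 5.5^2)
Numerator real = 15.4*(-6.5) - (6.4)*5.5 = -135.3
Numerator imag = -6.4*(-6.5) - 15.4*5.5 = -43.1
Denominator = 72.5
Re(z) = -135.3/72.5 = -1.8662
Im(z) = -43.1/72.5 = -0.5945

Re(z) = -1.8662, Im(z) = -0.5945


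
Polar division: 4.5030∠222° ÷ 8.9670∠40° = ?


r = 4.5030 / 8.9670 = 0.5022
theta = 222° - 40° = 182° = 182° (mod 360)

0.5022 cis(182°)


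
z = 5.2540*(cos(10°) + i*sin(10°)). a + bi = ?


a = 5.2540*cos(10°) = 5.2540*0.98481 = 5.1742
b = 5.2540*sin(10°) = 5.2540*0.173648 = 0.9123

5.1742 + 0.9123i


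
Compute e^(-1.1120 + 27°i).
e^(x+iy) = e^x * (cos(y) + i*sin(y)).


e^-1.1120 = 0.3289
cos(27°) = 0.89101
sin(27°) = 0.454
Real = 0.3289*0.89101 = 0.2931
Imag = 0.3289*0.454 = 0.1493

0.2931 + 0.1493i


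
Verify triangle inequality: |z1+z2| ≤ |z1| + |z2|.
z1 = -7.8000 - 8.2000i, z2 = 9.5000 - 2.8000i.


|z1| = sqrt((-7.8)^2 + (-8.2)^2) = sqrt(128.08) = 11.3172
|z2| = sqrt(9.5^2 + (-2.8)^2) = sqrt(98.09) = 9.9040
z1+z2 = 1.7000 - 11.0000i
|z1+z2| = sqrt(123.89) = 11.1306
|z1|+|z2| = 11.3172 + 9.9040 = 21.2212

|z1+z2| = 11.1306 ≤ |z1|+|z2| = 21.2212 (verified)


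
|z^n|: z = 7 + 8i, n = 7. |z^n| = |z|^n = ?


|z| = sqrt(49+64) = sqrt(113) = 10.6301
|z^7| = |z|^7 = (sqrt(113))^7 = 113^3 * sqrt(113) = 1442897*sqrt(113)

|z^7| = 1442897*sqrt(113) ≈ 15338205.5028


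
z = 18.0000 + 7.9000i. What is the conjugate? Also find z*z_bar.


z_bar = 18.0000 - 7.9000i
z*z_bar = 18^2 + 7.9^2 = 324 + 62.41 = 386.41

z_bar = 18.0000 - 7.9000i, z*z_bar = 386.41


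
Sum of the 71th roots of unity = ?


The sum of all 71th roots of unity is 0.
Geometric series: (1 - w^71)/(1 - w) = (1-1)/(1-w) = 0 since w^71 = 1, w ≠ 1.
Alternatively: coefficient of z^70 in z^71 - 1 is 0.

0


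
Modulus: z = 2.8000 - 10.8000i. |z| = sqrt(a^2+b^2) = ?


|z| = sqrt(2.8^2 + (-10.8)^2) = sqrt(7.84 + 116.64) = sqrt(124.48) = 11.1571

|z| = 11.1571


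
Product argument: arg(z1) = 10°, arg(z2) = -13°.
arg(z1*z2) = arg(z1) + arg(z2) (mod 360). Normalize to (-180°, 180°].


arg(z1*z2) = 10° - 13° = -3°
Normalized to (-180°, 180°]: -3°

-3°


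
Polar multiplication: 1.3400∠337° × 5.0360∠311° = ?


r = 1.3400 * 5.0360 = 6.7482
theta = 337° + 311° = 648° = 288° (mod 360)

6.7482 cis(288°)


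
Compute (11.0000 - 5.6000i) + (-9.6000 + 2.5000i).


Real: 11 - 9.6 = 1.4
Imag: -5.6 + 2.5 = -3.1

1.4000 - 3.1000i


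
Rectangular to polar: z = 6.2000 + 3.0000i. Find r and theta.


r = sqrt(38.44+9) = sqrt(47.44) = 6.8877
theta = atan2(3, 6.2) = 25.8210 degrees

r = 6.8877, theta = 25.8210 degrees


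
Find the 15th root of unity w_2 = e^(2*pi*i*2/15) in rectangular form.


Angle = 360*2/15 = 48°
a = cos(48°) = 0.6691
b = sin(48°) = 0.7431

0.6691 + 0.7431i


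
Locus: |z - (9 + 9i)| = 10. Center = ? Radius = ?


|z - z0| = r is a circle with center z0 and radius r.
Center = (9, 9), radius = 10

Circle with center (9, 9) and radius 10


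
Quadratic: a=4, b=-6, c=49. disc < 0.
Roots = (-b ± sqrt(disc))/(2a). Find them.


disc = (-6)^2 - 4*4*49 = 36 - 784 = -748
sqrt(|disc|) = sqrt(748) = 27.3496
Real part = 6/(2*4) = 0.7500
Imag part = 27.3496/(2*4) = 3.4187

0.7500 ± 3.4187i


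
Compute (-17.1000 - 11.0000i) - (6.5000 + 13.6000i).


Real: -17.1 - 6.5 = -23.6
Imag: -11 - 13.6 = -24.6

-23.6000 - 24.6000i


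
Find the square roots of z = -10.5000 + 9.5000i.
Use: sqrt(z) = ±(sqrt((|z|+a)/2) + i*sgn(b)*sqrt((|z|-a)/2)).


|z| = sqrt(110.25+90.25) = 14.1598
sqrt((|z|+a)/2) = sqrt((14.1598+(-10.5))/2) = sqrt(1.8299) = 1.3527
sqrt((|z|-a)/2) = sqrt((14.1598-(-10.5))/2) = sqrt(12.3299) = 3.5114

±(1.3527 + 3.5114i) i.e. 1.3527 + 3.5114i and -1.3527 - 3.5114i


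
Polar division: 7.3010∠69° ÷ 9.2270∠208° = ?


r = 7.3010 / 9.2270 = 0.7913
theta = 69° - 208° = -139° = 221° (mod 360)

0.7913 cis(221°)


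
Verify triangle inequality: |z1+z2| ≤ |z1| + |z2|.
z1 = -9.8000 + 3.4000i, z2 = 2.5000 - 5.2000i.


|z1| = sqrt((-9.8)^2 + 3.4^2) = sqrt(107.6) = 10.3730
|z2| = sqrt(2.5^2 + (-5.2)^2) = sqrt(33.29) = 5.7697
z1+z2 = -7.3000 - 1.8000i
|z1+z2| = sqrt(56.53) = 7.5186
|z1|+|z2| = 10.3730 + 5.7697 = 16.1427

|z1+z2| = 7.5186 ≤ |z1|+|z2| = 16.1427 (verified)


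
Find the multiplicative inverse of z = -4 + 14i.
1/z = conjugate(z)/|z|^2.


|z|^2 = 16+196 = 212
1/z = (-4 - 14i)/212

1/z = -0.0189 - 0.0660i


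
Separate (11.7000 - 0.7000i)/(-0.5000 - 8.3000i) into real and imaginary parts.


Multiply by conjugate: (11.7000 - 0.7000i)(-0.5000 + 8.3000i) / ((-0.5)^2 + (-8.3)^2)
Numerator real = 11.7*(-0.5) - (0.7)*(-8.3) = -0.04
Numerator imag = -0.7*(-0.5) - 11.7*(-8.3) = 97.46
Denominator = 69.14
Re(z) = -0.04/69.14 = -0.0006
Im(z) = 97.46/69.14 = 1.4096

Re(z) = -0.0006, Im(z) = 1.4096


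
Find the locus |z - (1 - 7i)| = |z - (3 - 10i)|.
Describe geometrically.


Equal distances means the locus is the perpendicular bisector of z1 and z2.
Midpoint = ((1+3)/2, (-7+(-10))/2) = (2.0000, -8.5000)

Perpendicular bisector through (2.0000, -8.5000)


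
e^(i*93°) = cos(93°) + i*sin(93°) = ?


cos(93°) = -0.0523
sin(93°) = 0.9986

e^(i*93°) = -0.0523 + 0.9986i


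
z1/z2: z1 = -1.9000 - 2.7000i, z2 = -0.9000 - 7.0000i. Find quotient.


Conjugate of z2 = -0.9000 + 7.0000i
Numerator: (-1.9000 - 2.7000i)(-0.9000 + 7.0000i) = 20.6100 - 10.8700i
Denominator: (-0.9)^2 + (-7)^2 = 49.81
Result = (20.6100 - 10.8700i)/49.81

0.4138 - 0.2182i


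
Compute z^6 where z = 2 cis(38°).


r^6 = 2^6 = 64
n*theta = 6*38° = 228° = 228° (mod 360)
a = 64*cos(228°) = -42.8244
b = 64*sin(228°) = -47.5613

64 cis(228°) = -42.8244 - 47.5613i


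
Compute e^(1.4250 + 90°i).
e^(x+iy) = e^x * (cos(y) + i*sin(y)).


e^1.4250 = 4.1579
cos(90°) = 0
sin(90°) = 1
Real = 4.1579*0 = 0
Imag = 4.1579*1 = 4.1579

0 + 4.1579i


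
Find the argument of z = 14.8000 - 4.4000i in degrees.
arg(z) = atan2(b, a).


Re = 14.8, Im = -4.4
arg = atan2(-4.4, 14.8) = -16.5571 degrees

arg(z) = -16.5571 degrees


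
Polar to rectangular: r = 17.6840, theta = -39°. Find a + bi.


a = 17.6840*cos(-39°) = 17.6840*0.777146 = 13.7430
b = 17.6840*sin(-39°) = 17.6840*(-0.62932) = -11.1289

13.7430 - 11.1289i


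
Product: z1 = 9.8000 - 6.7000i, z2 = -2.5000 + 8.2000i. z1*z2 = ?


Real = 9.8*(-2.5) - (-6.7)*8.2 = -24.5 - (-54.94) = 30.44
Imag = 9.8*8.2 - (2.5)*(-6.7) = 80.36 + 16.75 = 97.11

30.4400 + 97.1100i


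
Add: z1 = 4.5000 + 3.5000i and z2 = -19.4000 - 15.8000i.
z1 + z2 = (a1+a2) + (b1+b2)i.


Real: 4.5 - 19.4 = -14.9
Imag: 3.5 - 15.8 = -12.3

-14.9000 - 12.3000i


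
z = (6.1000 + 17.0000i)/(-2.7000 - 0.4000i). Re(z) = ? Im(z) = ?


Multiply by conjugate: (6.1000 + 17.0000i)(-2.7000 + 0.4000i) / ((-2.7)^2 + (-0.4)^2)
Numerator real = 6.1*(-2.7) + 17*(-0.4) = -23.27
Numerator imag = 17*(-2.7) - 6.1*(-0.4) = -43.46
Denominator = 7.45
Re(z) = -23.27/7.45 = -3.1235
Im(z) = -43.46/7.45 = -5.8336

Re(z) = -3.1235, Im(z) = -5.8336


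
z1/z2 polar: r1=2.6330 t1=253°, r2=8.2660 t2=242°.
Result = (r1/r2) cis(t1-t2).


r = 2.6330 / 8.2660 = 0.3185
theta = 253° - 242° = 11° = 11° (mod 360)

0.3185 cis(11°)


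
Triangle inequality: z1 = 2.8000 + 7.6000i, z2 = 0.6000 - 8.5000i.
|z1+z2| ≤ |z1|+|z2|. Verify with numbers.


|z1| = sqrt(2.8^2 + 7.6^2) = sqrt(65.6) = 8.0994
|z2| = sqrt(0.6^2 + (-8.5)^2) = sqrt(72.61) = 8.5212
z1+z2 = 3.4000 - 0.9000i
|z1+z2| = sqrt(12.37) = 3.5171
|z1|+|z2| = 8.0994 + 8.5212 = 16.6206

|z1+z2| = 3.5171 ≤ |z1|+|z2| = 16.6206 (verified)


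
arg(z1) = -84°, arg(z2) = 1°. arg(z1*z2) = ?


arg(z1*z2) = -84° + 1° = -83°
Normalized to (-180°, 180°]: -83°

-83°


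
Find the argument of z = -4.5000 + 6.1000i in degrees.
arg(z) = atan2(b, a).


Re = -4.5, Im = 6.1
arg = atan2(6.1, -4.5) = 126.4164 degrees

arg(z) = 126.4164 degrees


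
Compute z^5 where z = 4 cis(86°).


r^5 = 4^5 = 1024
n*theta = 5*86° = 430° = 70° (mod 360)
a = 1024*cos(70°) = 350.2286
b = 1024*sin(70°) = 962.2452

1024 cis(70°) = 350.2286 + 962.2452i


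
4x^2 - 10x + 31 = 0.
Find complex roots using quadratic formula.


disc = (-10)^2 - 4*4*31 = 100 - 496 = -396
sqrt(|disc|) = sqrt(396) = 19.8997
Real part = 10/(2*4) = 1.2500
Imag part = 19.8997/(2*4) = 2.4875

1.2500 ± 2.4875i


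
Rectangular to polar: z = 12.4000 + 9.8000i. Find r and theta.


r = sqrt(153.76+96.04) = sqrt(249.8) = 15.8051
theta = atan2(9.8, 12.4) = 38.3201 degrees

r = 15.8051, theta = 38.3201 degrees


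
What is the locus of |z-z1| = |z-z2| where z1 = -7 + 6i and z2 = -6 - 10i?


Equal distances means the locus is the perpendicular bisector of z1 and z2.
Midpoint = ((-7+(-6))/2, (6+(-10))/2) = (-6.5000, -2.0000)

Perpendicular bisector through (-6.5000, -2.0000)


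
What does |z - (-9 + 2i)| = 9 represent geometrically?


|z - z0| = r is a circle with center z0 and radius r.
Center = (-9, 2), radius = 9

Circle with center (-9, 2) and radius 9


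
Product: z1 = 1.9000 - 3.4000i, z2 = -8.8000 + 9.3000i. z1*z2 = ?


Real = 1.9*(-8.8) - (-3.4)*9.3 = -16.72 - (-31.62) = 14.9
Imag = 1.9*9.3 - (8.8)*(-3.4) = 17.67 + 29.92 = 47.59

14.9000 + 47.5900i


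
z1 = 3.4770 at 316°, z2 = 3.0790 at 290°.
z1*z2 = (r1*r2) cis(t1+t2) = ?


r = 3.4770 * 3.0790 = 10.7057
theta = 316° + 290° = 606° = 246° (mod 360)

10.7057 cis(246°)


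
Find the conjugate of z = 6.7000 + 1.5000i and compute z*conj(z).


z_bar = 6.7000 - 1.5000i
z*z_bar = 6.7^2 + 1.5^2 = 44.89 + 2.25 = 47.14

z_bar = 6.7000 - 1.5000i, z*z_bar = 47.14


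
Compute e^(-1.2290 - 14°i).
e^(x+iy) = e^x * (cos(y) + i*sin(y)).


e^-1.2290 = 0.2926
cos(-14°) = 0.9703
sin(-14°) = -0.2419
Real = 0.2926*0.9703 = 0.2839
Imag = 0.2926*(-0.2419) = -0.0708

0.2839 - 0.0708i


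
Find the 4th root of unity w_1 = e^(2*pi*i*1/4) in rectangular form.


Angle = 360*1/4 = 90°
a = cos(90°) = 0
b = sin(90°) = 1.0000

0 + 1.0000i


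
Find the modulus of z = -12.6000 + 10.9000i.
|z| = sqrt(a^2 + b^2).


|z| = sqrt((-12.6)^2 + 10.9^2) = sqrt(158.76 + 118.81) = sqrt(277.57) = 16.6604

|z| = 16.6604


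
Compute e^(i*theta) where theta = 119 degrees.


cos(119°) = -0.4848
sin(119°) = 0.8746

e^(i*119°) = -0.4848 + 0.8746i


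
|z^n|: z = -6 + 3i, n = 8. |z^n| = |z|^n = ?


|z| = sqrt(36+9) = sqrt(45) = 6.7082
|z^8| = |z|^8 = (sqrt(45))^8 = 45^4 = 4100625

|z^8| = 4100625


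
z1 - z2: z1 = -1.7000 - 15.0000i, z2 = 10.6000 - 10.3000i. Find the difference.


Real: -1.7 - 10.6 = -12.3
Imag: -15 + 10.3 = -4.7

-12.3000 - 4.7000i


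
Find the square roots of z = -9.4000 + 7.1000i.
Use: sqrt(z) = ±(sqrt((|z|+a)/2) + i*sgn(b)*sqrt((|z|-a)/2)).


|z| = sqrt(88.36+50.41) = 11.7801
sqrt((|z|+a)/2) = sqrt((11.7801+(-9.4))/2) = sqrt(1.1900) = 1.0909
sqrt((|z|-a)/2) = sqrt((11.7801-(-9.4))/2) = sqrt(10.5900) = 3.2542

±(1.0909 + 3.2542i) i.e. 1.0909 + 3.2542i and -1.0909 - 3.2542i


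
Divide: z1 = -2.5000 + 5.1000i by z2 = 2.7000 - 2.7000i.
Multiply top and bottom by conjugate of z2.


Conjugate of z2 = 2.7000 + 2.7000i
Numerator: (-2.5000 + 5.1000i)(2.7000 + 2.7000i) = -20.5200 + 7.0200i
Denominator: 2.7^2 + (-2.7)^2 = 14.58
Result = (-20.5200 + 7.0200i)/14.58

-1.4074 + 0.4815i


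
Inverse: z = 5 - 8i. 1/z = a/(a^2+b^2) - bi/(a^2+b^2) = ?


|z|^2 = 25+64 = 89
1/z = (5 + 8i)/89

1/z = 0.0562 + 0.0899i


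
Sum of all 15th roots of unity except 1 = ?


With w = e^(2*pi*i/15), all 15 of the 15th roots of unity w^0 = 1, w, ..., w^(14) sum to 0: 1 + w + ... + w^(14) = (1 - w^15)/(1 - w) = 0 since w^15 = 1, w ≠ 1.
Removing the root 1: w + w^2 + ... + w^(14) = 0 - 1 = -1

Sum = -1


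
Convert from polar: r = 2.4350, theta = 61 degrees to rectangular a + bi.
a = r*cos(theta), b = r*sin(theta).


a = 2.4350*cos(61°) = 2.4350*0.4848 = 1.1805
b = 2.4350*sin(61°) = 2.4350*0.8746 = 2.1297

1.1805 + 2.1297i


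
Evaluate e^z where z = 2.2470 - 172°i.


e^2.2470 = 9.4593
cos(-172°) = -0.99027
sin(-172°) = -0.13917
Real = 9.4593*(-0.99027) = -9.3673
Imag = 9.4593*(-0.13917) = -1.3165

-9.3673 - 1.3165i


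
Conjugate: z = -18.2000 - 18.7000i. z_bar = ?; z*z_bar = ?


z_bar = -18.2000 + 18.7000i
z*z_bar = (-18.2)^2 + (-18.7)^2 = 331.24 + 349.69 = 680.93

z_bar = -18.2000 + 18.7000i, z*z_bar = 680.93


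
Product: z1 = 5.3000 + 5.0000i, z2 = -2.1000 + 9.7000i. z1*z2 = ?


Real = 5.3*(-2.1) - 5*9.7 = -11.13 - 48.5 = -59.63
Imag = 5.3*9.7 - (2.1)*5 = 51.41 - (10.5) = 40.91

-59.6300 + 40.9100i


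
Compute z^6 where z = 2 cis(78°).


r^6 = 2^6 = 64
n*theta = 6*78° = 468° = 108° (mod 360)
a = 64*cos(108°) = -19.7771
b = 64*sin(108°) = 60.8676

64 cis(108°) = -19.7771 + 60.8676i


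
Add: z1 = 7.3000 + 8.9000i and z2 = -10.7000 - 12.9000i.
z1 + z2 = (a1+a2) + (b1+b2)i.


Real: 7.3 - 10.7 = -3.4
Imag: 8.9 - 12.9 = -4

-3.4000 - 4.0000i


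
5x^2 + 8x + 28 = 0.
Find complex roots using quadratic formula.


disc = 8^2 - 4*5*28 = 64 - 560 = -496
sqrt(|disc|) = sqrt(496) = 22.2711
Real part = -8/(2*5) = -0.8000
Imag part = 22.2711/(2*5) = 2.2271

-0.8000 ± 2.2271i


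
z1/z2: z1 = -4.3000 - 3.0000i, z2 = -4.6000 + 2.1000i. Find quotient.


Conjugate of z2 = -4.6000 - 2.1000i
Numerator: (-4.3000 - 3.0000i)(-4.6000 - 2.1000i) = 13.4800 + 22.8300i
Denominator: (-4.6)^2 + 2.1^2 = 25.57
Result = (13.4800 + 22.8300i)/25.57

0.5272 + 0.8928i


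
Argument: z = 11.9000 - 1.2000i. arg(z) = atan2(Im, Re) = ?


Re = 11.9, Im = -1.2
arg = atan2(-1.2, 11.9) = -5.7583 degrees

arg(z) = -5.7583 degrees


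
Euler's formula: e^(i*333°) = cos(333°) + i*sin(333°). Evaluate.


cos(333°) = 0.8910
sin(333°) = -0.4540

e^(i*333°) = 0.8910 - 0.4540i


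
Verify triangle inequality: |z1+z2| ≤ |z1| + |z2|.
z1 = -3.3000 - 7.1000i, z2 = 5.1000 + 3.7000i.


|z1| = sqrt((-3.3)^2 + (-7.1)^2) = sqrt(61.3) = 7.8294
|z2| = sqrt(5.1^2 + 3.7^2) = sqrt(39.7) = 6.3008
z1+z2 = 1.8000 - 3.4000i
|z1+z2| = sqrt(14.8) = 3.8471
|z1|+|z2| = 7.8294 + 6.3008 = 14.1302

|z1+z2| = 3.8471 ≤ |z1|+|z2| = 14.1302 (verified)


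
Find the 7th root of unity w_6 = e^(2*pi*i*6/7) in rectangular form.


Angle = 360*6/7 = 308.5714°
a = cos(308.5714°) = 0.6235
b = sin(308.5714°) = -0.7818

0.6235 - 0.7818i


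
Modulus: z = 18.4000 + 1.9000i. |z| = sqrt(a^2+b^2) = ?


|z| = sqrt(18.4^2 + 1.9^2) = sqrt(338.56 + 3.61) = sqrt(342.17) = 18.4978

|z| = 18.4978


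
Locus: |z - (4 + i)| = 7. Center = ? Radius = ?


|z - z0| = r is a circle with center z0 and radius r.
Center = (4, 1), radius = 7

Circle with center (4, 1) and radius 7


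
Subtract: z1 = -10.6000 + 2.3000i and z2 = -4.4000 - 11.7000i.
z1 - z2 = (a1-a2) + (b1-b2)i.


Real: -10.6 + 4.4 = -6.2
Imag: 2.3 + 11.7 = 14

-6.2000 + 14.0000i


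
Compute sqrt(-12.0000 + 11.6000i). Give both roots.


|z| = sqrt(144+134.56) = 16.6901
sqrt((|z|+a)/2) = sqrt((16.6901+(-12))/2) = sqrt(2.3451) = 1.5314
sqrt((|z|-a)/2) = sqrt((16.6901-(-12))/2) = sqrt(14.3451) = 3.7875

±(1.5314 + 3.7875i) i.e. 1.5314 + 3.7875i and -1.5314 - 3.7875i


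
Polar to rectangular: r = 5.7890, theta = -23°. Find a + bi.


a = 5.7890*cos(-23°) = 5.7890*0.9205 = 5.3288
b = 5.7890*sin(-23°) = 5.7890*(-0.39073) = -2.2619

5.3288 - 2.2619i


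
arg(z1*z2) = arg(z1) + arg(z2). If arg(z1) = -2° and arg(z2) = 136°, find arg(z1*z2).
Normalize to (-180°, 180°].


arg(z1*z2) = -2° + 136° = 134°
Normalized to (-180°, 180°]: 134°

134°


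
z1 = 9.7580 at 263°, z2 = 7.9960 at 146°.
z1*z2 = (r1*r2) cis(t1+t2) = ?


r = 9.7580 * 7.9960 = 78.0250
theta = 263° + 146° = 409° = 49° (mod 360)

78.0250 cis(49°)


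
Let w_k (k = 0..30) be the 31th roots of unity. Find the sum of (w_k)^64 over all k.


The roots are w_k = w^k with w = e^(2*pi*i/31), and (w^k)^64 = (w^64)^k.
So S = 1 + u + u^2 + ... + u^(30) with u = w^64.
64 = 2*31 + 2, so 64 is not a multiple of 31: u = (w^31)^2 * w^2 = w^2 ≠ 1 (w is a primitive 31th root), while u^31 = (w^31)^64 = 1.
Geometric series: S = (1 - u^31)/(1 - u) = (1 - 1)/(1 - u) = 0

S = 0


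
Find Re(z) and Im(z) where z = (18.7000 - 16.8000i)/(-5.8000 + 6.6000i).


Multiply by conjugate: (18.7000 - 16.8000i)(-5.8000 - 6.6000i) / ((-5.8)^2 + 6.6^2)
Numerator real = 18.7*(-5.8) - (16.8)*6.6 = -219.34
Numerator imag = -16.8*(-5.8) - 18.7*6.6 = -25.98
Denominator = 77.2
Re(z) = -219.34/77.2 = -2.8412
Im(z) = -25.98/77.2 = -0.3365

Re(z) = -2.8412, Im(z) = -0.3365


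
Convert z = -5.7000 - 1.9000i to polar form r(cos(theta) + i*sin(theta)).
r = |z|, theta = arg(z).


r = sqrt(32.49+3.61) = sqrt(36.1) = 6.0083
theta = atan2(-1.9, -5.7) = -161.5651 degrees

r = 6.0083, theta = -161.5651 degrees


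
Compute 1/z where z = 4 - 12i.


|z|^2 = 16+144 = 160
1/z = (4 + 12i)/160

1/z = 0.0250 + 0.0750i


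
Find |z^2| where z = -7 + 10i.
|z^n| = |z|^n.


|z| = sqrt(49+100) = sqrt(149) = 12.2066
|z^2| = |z|^2 = (sqrt(149))^2 = 149

|z^2| = 149


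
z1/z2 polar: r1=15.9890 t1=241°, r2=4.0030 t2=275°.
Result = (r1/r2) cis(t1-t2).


r = 15.9890 / 4.0030 = 3.9943
theta = 241° - 275° = -34° = 326° (mod 360)

3.9943 cis(326°)


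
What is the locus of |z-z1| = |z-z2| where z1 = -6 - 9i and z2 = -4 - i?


Equal distances means the locus is the perpendicular bisector of z1 and z2.
Midpoint = ((-6+(-4))/2, (-9+(-1))/2) = (-5.0000, -5.0000)

Perpendicular bisector through (-5.0000, -5.0000)


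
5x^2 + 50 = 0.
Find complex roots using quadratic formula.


disc = 0^2 - 4*5*50 = 0 - 1000 = -1000
sqrt(|disc|) = sqrt(1000) = 31.6228
Real part = 0/(2*5) = 0
Imag part = 31.6228/(2*5) = 3.1623

0 ± 3.1623i
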